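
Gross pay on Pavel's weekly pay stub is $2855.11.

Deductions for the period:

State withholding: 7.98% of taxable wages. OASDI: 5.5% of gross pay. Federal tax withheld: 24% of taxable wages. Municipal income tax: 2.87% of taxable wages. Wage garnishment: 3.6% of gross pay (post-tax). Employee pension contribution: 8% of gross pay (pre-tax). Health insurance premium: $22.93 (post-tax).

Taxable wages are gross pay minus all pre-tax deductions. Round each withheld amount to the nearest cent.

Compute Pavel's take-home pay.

$1428.55

Employee pension contribution: $2855.11 × 0.08 = $228.41
Taxable wages = $2855.11 − $228.41 = $2626.70
Federal tax withheld: $2626.70 × 0.24 = $630.41
Municipal income tax: $2626.70 × 0.0287 = $75.39
State withholding: $2626.70 × 0.0798 = $209.61
OASDI: $2855.11 × 0.055 = $157.03
Wage garnishment: $2855.11 × 0.036 = $102.78
Health insurance premium: $22.93
Total deductions = $228.41 + $630.41 + $75.39 + $209.61 + $157.03 + $102.78 + $22.93 = $1426.56
Net pay = $2855.11 − $1426.56 = $1428.55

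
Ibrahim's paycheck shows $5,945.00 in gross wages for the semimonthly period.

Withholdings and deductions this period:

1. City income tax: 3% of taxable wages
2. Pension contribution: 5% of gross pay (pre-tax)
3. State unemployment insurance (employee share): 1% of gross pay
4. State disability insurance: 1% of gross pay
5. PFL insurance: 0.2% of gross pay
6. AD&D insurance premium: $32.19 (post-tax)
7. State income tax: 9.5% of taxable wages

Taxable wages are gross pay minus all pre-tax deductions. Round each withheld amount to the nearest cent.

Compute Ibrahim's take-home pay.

Pension contribution: $5,945.00 × 0.05 = $297.25
Taxable wages = $5,945.00 − $297.25 = $5,647.75
City income tax: $5,647.75 × 0.03 = $169.43
State income tax: $5,647.75 × 0.095 = $536.54
State disability insurance: $5,945.00 × 0.01 = $59.45
State unemployment insurance (employee share): $5,945.00 × 0.01 = $59.45
PFL insurance: $5,945.00 × 0.002 = $11.89
AD&D insurance premium: $32.19
Total deductions = $297.25 + $169.43 + $536.54 + $59.45 + $59.45 + $11.89 + $32.19 = $1,166.20
Net pay = $5,945.00 − $1,166.20 = $4,778.80

$4,778.80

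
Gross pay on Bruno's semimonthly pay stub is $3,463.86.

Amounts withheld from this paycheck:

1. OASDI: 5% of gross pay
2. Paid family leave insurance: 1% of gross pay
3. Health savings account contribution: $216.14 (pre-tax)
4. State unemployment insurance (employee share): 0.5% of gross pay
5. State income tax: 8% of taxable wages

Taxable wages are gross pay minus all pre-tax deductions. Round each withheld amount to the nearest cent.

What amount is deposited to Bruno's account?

Health savings account contribution: $216.14
Taxable wages = $3,463.86 − $216.14 = $3,247.72
State income tax: $3,247.72 × 0.08 = $259.82
State unemployment insurance (employee share): $3,463.86 × 0.005 = $17.32
OASDI: $3,463.86 × 0.05 = $173.19
Paid family leave insurance: $3,463.86 × 0.01 = $34.64
Total deductions = $216.14 + $259.82 + $17.32 + $173.19 + $34.64 = $701.11
Net pay = $3,463.86 − $701.11 = $2,762.75

$2,762.75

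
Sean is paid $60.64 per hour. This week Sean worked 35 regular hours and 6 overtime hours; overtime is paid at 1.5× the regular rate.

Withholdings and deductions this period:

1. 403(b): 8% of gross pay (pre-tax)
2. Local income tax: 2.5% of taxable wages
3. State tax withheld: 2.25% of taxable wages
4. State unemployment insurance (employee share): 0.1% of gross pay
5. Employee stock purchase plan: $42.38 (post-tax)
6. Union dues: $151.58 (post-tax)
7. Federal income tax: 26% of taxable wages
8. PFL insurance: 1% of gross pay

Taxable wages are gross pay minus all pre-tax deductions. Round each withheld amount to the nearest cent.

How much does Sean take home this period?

$1,476.58

Regular pay: 35 × $60.64 = $2,122.40
Overtime pay: 6 × $60.64 × 1.5 = $545.76
Gross pay = $2,122.40 + $545.76 = $2,668.16
403(b): $2,668.16 × 0.08 = $213.45
Taxable wages = $2,668.16 − $213.45 = $2,454.71
Federal income tax: $2,454.71 × 0.26 = $638.22
Local income tax: $2,454.71 × 0.025 = $61.37
State tax withheld: $2,454.71 × 0.0225 = $55.23
State unemployment insurance (employee share): $2,668.16 × 0.001 = $2.67
PFL insurance: $2,668.16 × 0.01 = $26.68
Union dues: $151.58
Employee stock purchase plan: $42.38
Total deductions = $213.45 + $638.22 + $61.37 + $55.23 + $2.67 + $26.68 + $151.58 + $42.38 = $1,191.58
Net pay = $2,668.16 − $1,191.58 = $1,476.58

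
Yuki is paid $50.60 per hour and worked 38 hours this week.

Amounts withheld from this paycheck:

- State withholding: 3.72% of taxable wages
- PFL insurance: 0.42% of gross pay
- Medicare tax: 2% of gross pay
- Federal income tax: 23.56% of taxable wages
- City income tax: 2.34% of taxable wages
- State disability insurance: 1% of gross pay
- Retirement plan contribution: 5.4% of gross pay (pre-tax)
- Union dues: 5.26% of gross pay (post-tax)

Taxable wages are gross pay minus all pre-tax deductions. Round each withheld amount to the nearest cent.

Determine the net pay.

$1,113.28

Gross pay: 38 × $50.60 = $1,922.80
Retirement plan contribution: $1,922.80 × 0.054 = $103.83
Taxable wages = $1,922.80 − $103.83 = $1,818.97
State withholding: $1,818.97 × 0.0372 = $67.67
Federal income tax: $1,818.97 × 0.2356 = $428.55
City income tax: $1,818.97 × 0.0234 = $42.56
Medicare tax: $1,922.80 × 0.02 = $38.46
PFL insurance: $1,922.80 × 0.0042 = $8.08
State disability insurance: $1,922.80 × 0.01 = $19.23
Union dues: $1,922.80 × 0.0526 = $101.14
Total deductions = $103.83 + $67.67 + $428.55 + $42.56 + $38.46 + $8.08 + $19.23 + $101.14 = $809.52
Net pay = $1,922.80 − $809.52 = $1,113.28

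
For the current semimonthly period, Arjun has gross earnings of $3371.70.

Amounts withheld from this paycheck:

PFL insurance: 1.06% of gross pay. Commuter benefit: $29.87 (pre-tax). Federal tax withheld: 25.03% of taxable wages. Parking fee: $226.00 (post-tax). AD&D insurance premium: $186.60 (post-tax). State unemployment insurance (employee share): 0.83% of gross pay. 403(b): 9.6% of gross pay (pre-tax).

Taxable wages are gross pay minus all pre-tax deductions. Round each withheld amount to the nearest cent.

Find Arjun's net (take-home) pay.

$1786.38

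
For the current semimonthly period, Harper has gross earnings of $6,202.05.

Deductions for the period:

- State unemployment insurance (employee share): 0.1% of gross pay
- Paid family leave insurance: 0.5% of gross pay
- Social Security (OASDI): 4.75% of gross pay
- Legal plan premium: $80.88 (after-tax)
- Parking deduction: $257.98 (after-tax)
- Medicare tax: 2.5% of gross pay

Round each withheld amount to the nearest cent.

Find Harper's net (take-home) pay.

Medicare tax: $6,202.05 × 0.025 = $155.05
State unemployment insurance (employee share): $6,202.05 × 0.001 = $6.20
Paid family leave insurance: $6,202.05 × 0.005 = $31.01
Social Security (OASDI): $6,202.05 × 0.0475 = $294.60
Legal plan premium: $80.88
Parking deduction: $257.98
Total deductions = $155.05 + $6.20 + $31.01 + $294.60 + $80.88 + $257.98 = $825.72
Net pay = $6,202.05 − $825.72 = $5,376.33

$5,376.33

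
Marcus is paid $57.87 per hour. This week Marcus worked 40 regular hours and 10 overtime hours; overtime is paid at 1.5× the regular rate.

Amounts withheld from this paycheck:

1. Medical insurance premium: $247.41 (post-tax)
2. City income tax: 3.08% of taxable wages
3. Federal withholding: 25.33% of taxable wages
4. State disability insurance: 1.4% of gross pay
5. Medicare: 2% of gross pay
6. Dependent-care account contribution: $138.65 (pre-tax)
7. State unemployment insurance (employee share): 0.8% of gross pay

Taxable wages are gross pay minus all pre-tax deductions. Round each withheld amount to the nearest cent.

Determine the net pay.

$1,798.25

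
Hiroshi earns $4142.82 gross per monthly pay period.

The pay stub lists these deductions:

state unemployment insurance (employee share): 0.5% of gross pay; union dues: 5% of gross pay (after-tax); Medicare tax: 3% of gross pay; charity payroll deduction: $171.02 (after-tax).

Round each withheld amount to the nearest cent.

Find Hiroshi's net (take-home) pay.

State unemployment insurance (employee share): $4142.82 × 0.005 = $20.71
Medicare tax: $4142.82 × 0.03 = $124.28
Charity payroll deduction: $171.02
Union dues: $4142.82 × 0.05 = $207.14
Total deductions = $20.71 + $124.28 + $171.02 + $207.14 = $523.15
Net pay = $4142.82 − $523.15 = $3619.67

$3619.67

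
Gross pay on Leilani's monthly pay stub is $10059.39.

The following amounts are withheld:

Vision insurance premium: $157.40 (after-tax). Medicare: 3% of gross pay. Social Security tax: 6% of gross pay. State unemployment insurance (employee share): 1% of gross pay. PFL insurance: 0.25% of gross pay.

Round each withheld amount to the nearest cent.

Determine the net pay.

Medicare: $10059.39 × 0.03 = $301.78
Social Security tax: $10059.39 × 0.06 = $603.56
State unemployment insurance (employee share): $10059.39 × 0.01 = $100.59
PFL insurance: $10059.39 × 0.0025 = $25.15
Vision insurance premium: $157.40
Total deductions = $301.78 + $603.56 + $100.59 + $25.15 + $157.40 = $1188.48
Net pay = $10059.39 − $1188.48 = $8870.91

$8870.91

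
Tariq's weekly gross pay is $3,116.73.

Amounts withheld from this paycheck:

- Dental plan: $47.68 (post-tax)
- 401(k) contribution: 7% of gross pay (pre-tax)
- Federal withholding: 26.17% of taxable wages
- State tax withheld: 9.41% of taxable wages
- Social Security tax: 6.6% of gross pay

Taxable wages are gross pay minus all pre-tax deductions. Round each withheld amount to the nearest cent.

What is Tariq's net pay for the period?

$1,613.88

401(k) contribution: $3,116.73 × 0.07 = $218.17
Taxable wages = $3,116.73 − $218.17 = $2,898.56
State tax withheld: $2,898.56 × 0.0941 = $272.75
Federal withholding: $2,898.56 × 0.2617 = $758.55
Social Security tax: $3,116.73 × 0.066 = $205.70
Dental plan: $47.68
Total deductions = $218.17 + $272.75 + $758.55 + $205.70 + $47.68 = $1,502.85
Net pay = $3,116.73 − $1,502.85 = $1,613.88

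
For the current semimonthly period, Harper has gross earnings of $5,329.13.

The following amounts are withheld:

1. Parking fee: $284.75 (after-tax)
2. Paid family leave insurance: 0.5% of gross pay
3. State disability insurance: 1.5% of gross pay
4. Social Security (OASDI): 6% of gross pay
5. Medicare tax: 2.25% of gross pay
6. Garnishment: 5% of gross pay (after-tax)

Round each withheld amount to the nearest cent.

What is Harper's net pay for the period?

Paid family leave insurance: $5,329.13 × 0.005 = $26.65
State disability insurance: $5,329.13 × 0.015 = $79.94
Social Security (OASDI): $5,329.13 × 0.06 = $319.75
Medicare tax: $5,329.13 × 0.0225 = $119.91
Garnishment: $5,329.13 × 0.05 = $266.46
Parking fee: $284.75
Total deductions = $26.65 + $79.94 + $319.75 + $119.91 + $266.46 + $284.75 = $1,097.46
Net pay = $5,329.13 − $1,097.46 = $4,231.67

$4,231.67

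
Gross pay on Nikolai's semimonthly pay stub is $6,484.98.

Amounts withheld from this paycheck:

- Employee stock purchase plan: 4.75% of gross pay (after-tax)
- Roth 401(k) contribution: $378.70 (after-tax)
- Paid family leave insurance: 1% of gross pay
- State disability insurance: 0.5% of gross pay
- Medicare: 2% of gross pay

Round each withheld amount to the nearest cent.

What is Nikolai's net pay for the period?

$5,571.27

State disability insurance: $6,484.98 × 0.005 = $32.42
Paid family leave insurance: $6,484.98 × 0.01 = $64.85
Medicare: $6,484.98 × 0.02 = $129.70
Employee stock purchase plan: $6,484.98 × 0.0475 = $308.04
Roth 401(k) contribution: $378.70
Total deductions = $32.42 + $64.85 + $129.70 + $308.04 + $378.70 = $913.71
Net pay = $6,484.98 − $913.71 = $5,571.27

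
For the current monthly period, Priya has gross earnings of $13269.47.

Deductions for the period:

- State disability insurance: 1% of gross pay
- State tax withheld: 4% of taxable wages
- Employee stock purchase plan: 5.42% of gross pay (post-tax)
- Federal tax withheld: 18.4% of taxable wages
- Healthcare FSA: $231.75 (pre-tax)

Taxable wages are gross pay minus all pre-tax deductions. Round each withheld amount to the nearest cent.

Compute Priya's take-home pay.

$9265.37

Healthcare FSA: $231.75
Taxable wages = $13269.47 − $231.75 = $13037.72
State tax withheld: $13037.72 × 0.04 = $521.51
Federal tax withheld: $13037.72 × 0.184 = $2398.94
State disability insurance: $13269.47 × 0.01 = $132.69
Employee stock purchase plan: $13269.47 × 0.0542 = $719.21
Total deductions = $231.75 + $521.51 + $2398.94 + $132.69 + $719.21 = $4004.10
Net pay = $13269.47 − $4004.10 = $9265.37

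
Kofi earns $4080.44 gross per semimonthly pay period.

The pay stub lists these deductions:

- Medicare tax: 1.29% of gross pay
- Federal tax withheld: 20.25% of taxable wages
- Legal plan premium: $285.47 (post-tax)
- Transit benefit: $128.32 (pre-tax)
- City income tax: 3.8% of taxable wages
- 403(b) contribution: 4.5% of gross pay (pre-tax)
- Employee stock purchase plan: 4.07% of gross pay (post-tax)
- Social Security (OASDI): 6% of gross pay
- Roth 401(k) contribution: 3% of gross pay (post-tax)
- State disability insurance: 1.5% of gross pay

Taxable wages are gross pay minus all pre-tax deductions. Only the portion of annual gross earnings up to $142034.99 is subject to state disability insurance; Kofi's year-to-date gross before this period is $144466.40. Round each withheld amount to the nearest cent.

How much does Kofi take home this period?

403(b) contribution: $4080.44 × 0.045 = $183.62
Transit benefit: $128.32
Pre-tax total = $183.62 + $128.32 = $311.94
Taxable wages = $4080.44 − $311.94 = $3768.50
City income tax: $3768.50 × 0.038 = $143.20
Federal tax withheld: $3768.50 × 0.2025 = $763.12
Social Security (OASDI): $4080.44 × 0.06 = $244.83
Medicare tax: $4080.44 × 0.0129 = $52.64
State disability insurance: annual cap $142034.99 already reached (YTD $144466.40), so $0.00
Employee stock purchase plan: $4080.44 × 0.0407 = $166.07
Legal plan premium: $285.47
Roth 401(k) contribution: $4080.44 × 0.03 = $122.41
Total deductions = $183.62 + $128.32 + $143.20 + $763.12 + $244.83 + $52.64 + $0.00 + $166.07 + $285.47 + $122.41 = $2089.68
Net pay = $4080.44 − $2089.68 = $1990.76

$1990.76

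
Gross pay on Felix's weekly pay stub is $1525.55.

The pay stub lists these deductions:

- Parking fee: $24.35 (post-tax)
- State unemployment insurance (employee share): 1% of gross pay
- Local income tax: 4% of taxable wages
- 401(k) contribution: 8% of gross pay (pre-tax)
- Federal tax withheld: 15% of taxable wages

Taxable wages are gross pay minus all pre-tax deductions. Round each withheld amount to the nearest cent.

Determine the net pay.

401(k) contribution: $1525.55 × 0.08 = $122.04
Taxable wages = $1525.55 − $122.04 = $1403.51
Local income tax: $1403.51 × 0.04 = $56.14
Federal tax withheld: $1403.51 × 0.15 = $210.53
State unemployment insurance (employee share): $1525.55 × 0.01 = $15.26
Parking fee: $24.35
Total deductions = $122.04 + $56.14 + $210.53 + $15.26 + $24.35 = $428.32
Net pay = $1525.55 − $428.32 = $1097.23

$1097.23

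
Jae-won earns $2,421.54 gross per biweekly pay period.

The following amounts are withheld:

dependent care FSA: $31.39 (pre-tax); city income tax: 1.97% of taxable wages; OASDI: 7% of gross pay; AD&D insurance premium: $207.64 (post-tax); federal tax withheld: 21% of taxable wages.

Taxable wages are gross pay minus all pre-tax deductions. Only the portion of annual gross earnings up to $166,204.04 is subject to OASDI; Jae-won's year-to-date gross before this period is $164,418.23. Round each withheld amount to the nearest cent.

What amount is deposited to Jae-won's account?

$1,508.48

Dependent care FSA: $31.39
Taxable wages = $2,421.54 − $31.39 = $2,390.15
Federal tax withheld: $2,390.15 × 0.21 = $501.93
City income tax: $2,390.15 × 0.0197 = $47.09
OASDI: only $166,204.04 − $164,418.23 = $1,785.81 of this check is subject → $1,785.81 × 0.07 = $125.01
AD&D insurance premium: $207.64
Total deductions = $31.39 + $501.93 + $47.09 + $125.01 + $207.64 = $913.06
Net pay = $2,421.54 − $913.06 = $1,508.48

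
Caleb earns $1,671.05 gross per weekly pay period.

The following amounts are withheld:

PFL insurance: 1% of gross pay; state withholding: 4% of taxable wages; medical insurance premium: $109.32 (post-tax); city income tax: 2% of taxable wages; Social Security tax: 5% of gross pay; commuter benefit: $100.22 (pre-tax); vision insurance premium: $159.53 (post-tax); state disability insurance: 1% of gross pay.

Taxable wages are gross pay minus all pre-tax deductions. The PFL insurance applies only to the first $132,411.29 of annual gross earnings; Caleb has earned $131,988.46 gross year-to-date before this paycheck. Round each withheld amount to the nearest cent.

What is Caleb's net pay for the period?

$1,103.24

Commuter benefit: $100.22
Taxable wages = $1,671.05 − $100.22 = $1,570.83
City income tax: $1,570.83 × 0.02 = $31.42
State withholding: $1,570.83 × 0.04 = $62.83
State disability insurance: $1,671.05 × 0.01 = $16.71
Social Security tax: $1,671.05 × 0.05 = $83.55
PFL insurance: only $132,411.29 − $131,988.46 = $422.83 of this check is subject → $422.83 × 0.01 = $4.23
Medical insurance premium: $109.32
Vision insurance premium: $159.53
Total deductions = $100.22 + $31.42 + $62.83 + $16.71 + $83.55 + $4.23 + $109.32 + $159.53 = $567.81
Net pay = $1,671.05 − $567.81 = $1,103.24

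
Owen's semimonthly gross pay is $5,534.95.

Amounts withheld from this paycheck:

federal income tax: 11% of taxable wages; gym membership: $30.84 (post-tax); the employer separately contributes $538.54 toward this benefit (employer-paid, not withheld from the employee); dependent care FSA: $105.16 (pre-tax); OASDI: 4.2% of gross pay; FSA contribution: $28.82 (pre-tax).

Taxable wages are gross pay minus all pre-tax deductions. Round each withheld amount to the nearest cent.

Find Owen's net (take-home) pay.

$4,543.55

Dependent care FSA: $105.16
FSA contribution: $28.82
Pre-tax total = $105.16 + $28.82 = $133.98
Taxable wages = $5,534.95 − $133.98 = $5,400.97
Federal income tax: $5,400.97 × 0.11 = $594.11
OASDI: $5,534.95 × 0.042 = $232.47
Gym membership: $30.84
(Employer's $538.54 toward gym membership is not withheld from the employee.)
Total deductions = $105.16 + $28.82 + $594.11 + $232.47 + $30.84 = $991.40
Net pay = $5,534.95 − $991.40 = $4,543.55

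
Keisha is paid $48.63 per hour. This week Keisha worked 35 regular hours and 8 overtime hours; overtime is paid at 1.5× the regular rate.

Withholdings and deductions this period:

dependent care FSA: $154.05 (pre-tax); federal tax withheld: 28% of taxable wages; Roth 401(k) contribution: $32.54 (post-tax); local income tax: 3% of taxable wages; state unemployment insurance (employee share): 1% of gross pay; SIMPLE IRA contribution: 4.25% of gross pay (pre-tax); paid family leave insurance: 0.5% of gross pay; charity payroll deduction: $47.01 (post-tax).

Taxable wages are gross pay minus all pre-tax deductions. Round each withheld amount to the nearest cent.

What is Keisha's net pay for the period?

$1,289.91

Regular pay: 35 × $48.63 = $1,702.05
Overtime pay: 8 × $48.63 × 1.5 = $583.56
Gross pay = $1,702.05 + $583.56 = $2,285.61
SIMPLE IRA contribution: $2,285.61 × 0.0425 = $97.14
Dependent care FSA: $154.05
Pre-tax total = $97.14 + $154.05 = $251.19
Taxable wages = $2,285.61 − $251.19 = $2,034.42
Local income tax: $2,034.42 × 0.03 = $61.03
Federal tax withheld: $2,034.42 × 0.28 = $569.64
Paid family leave insurance: $2,285.61 × 0.005 = $11.43
State unemployment insurance (employee share): $2,285.61 × 0.01 = $22.86
Charity payroll deduction: $47.01
Roth 401(k) contribution: $32.54
Total deductions = $97.14 + $154.05 + $61.03 + $569.64 + $11.43 + $22.86 + $47.01 + $32.54 = $995.70
Net pay = $2,285.61 − $995.70 = $1,289.91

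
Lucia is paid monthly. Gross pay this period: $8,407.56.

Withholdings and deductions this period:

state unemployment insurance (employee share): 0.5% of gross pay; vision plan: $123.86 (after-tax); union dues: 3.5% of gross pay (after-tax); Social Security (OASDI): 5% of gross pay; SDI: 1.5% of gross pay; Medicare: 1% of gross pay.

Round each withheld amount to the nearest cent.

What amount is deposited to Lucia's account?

$7,316.83

Social Security (OASDI): $8,407.56 × 0.05 = $420.38
SDI: $8,407.56 × 0.015 = $126.11
Medicare: $8,407.56 × 0.01 = $84.08
State unemployment insurance (employee share): $8,407.56 × 0.005 = $42.04
Vision plan: $123.86
Union dues: $8,407.56 × 0.035 = $294.26
Total deductions = $420.38 + $126.11 + $84.08 + $42.04 + $123.86 + $294.26 = $1,090.73
Net pay = $8,407.56 − $1,090.73 = $7,316.83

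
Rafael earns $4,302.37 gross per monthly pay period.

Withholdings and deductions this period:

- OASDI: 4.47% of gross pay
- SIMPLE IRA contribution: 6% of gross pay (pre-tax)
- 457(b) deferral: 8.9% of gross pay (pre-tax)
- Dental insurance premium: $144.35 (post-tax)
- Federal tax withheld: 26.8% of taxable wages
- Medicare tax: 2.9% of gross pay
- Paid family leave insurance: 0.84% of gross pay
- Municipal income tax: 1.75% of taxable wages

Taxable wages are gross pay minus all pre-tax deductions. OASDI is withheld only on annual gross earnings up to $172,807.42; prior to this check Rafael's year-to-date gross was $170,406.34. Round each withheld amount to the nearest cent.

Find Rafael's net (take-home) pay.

$2,203.43

457(b) deferral: $4,302.37 × 0.089 = $382.91
SIMPLE IRA contribution: $4,302.37 × 0.06 = $258.14
Pre-tax total = $382.91 + $258.14 = $641.05
Taxable wages = $4,302.37 − $641.05 = $3,661.32
Federal tax withheld: $3,661.32 × 0.268 = $981.23
Municipal income tax: $3,661.32 × 0.0175 = $64.07
Medicare tax: $4,302.37 × 0.029 = $124.77
Paid family leave insurance: $4,302.37 × 0.0084 = $36.14
OASDI: only $172,807.42 − $170,406.34 = $2,401.08 of this check is subject → $2,401.08 × 0.0447 = $107.33
Dental insurance premium: $144.35
Total deductions = $382.91 + $258.14 + $981.23 + $64.07 + $124.77 + $36.14 + $107.33 + $144.35 = $2,098.94
Net pay = $4,302.37 − $2,098.94 = $2,203.43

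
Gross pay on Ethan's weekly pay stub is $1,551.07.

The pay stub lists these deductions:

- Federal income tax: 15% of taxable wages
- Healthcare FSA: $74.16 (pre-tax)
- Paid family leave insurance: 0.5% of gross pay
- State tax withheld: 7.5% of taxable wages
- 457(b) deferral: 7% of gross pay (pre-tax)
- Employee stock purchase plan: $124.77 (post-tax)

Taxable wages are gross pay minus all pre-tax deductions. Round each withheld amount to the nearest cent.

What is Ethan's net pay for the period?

$927.93

457(b) deferral: $1,551.07 × 0.07 = $108.57
Healthcare FSA: $74.16
Pre-tax total = $108.57 + $74.16 = $182.73
Taxable wages = $1,551.07 − $182.73 = $1,368.34
State tax withheld: $1,368.34 × 0.075 = $102.63
Federal income tax: $1,368.34 × 0.15 = $205.25
Paid family leave insurance: $1,551.07 × 0.005 = $7.76
Employee stock purchase plan: $124.77
Total deductions = $108.57 + $74.16 + $102.63 + $205.25 + $7.76 + $124.77 = $623.14
Net pay = $1,551.07 − $623.14 = $927.93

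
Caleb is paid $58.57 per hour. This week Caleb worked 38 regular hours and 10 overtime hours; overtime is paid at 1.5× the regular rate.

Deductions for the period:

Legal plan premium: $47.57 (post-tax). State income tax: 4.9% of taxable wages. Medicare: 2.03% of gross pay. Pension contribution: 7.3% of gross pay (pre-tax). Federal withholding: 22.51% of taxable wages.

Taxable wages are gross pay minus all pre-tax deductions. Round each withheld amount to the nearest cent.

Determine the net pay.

Regular pay: 38 × $58.57 = $2,225.66
Overtime pay: 10 × $58.57 × 1.5 = $878.55
Gross pay = $2,225.66 + $878.55 = $3,104.21
Pension contribution: $3,104.21 × 0.073 = $226.61
Taxable wages = $3,104.21 − $226.61 = $2,877.60
State income tax: $2,877.60 × 0.049 = $141.00
Federal withholding: $2,877.60 × 0.2251 = $647.75
Medicare: $3,104.21 × 0.0203 = $63.02
Legal plan premium: $47.57
Total deductions = $226.61 + $141.00 + $647.75 + $63.02 + $47.57 = $1,125.95
Net pay = $3,104.21 − $1,125.95 = $1,978.26

$1,978.26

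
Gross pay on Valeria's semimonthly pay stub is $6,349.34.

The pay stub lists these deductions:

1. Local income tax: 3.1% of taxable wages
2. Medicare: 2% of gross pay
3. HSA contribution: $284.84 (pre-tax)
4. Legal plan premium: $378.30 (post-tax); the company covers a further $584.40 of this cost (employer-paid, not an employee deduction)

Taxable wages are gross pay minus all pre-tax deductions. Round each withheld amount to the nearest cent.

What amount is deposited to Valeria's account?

HSA contribution: $284.84
Taxable wages = $6,349.34 − $284.84 = $6,064.50
Local income tax: $6,064.50 × 0.031 = $188.00
Medicare: $6,349.34 × 0.02 = $126.99
Legal plan premium: $378.30
(Employer's $584.40 toward legal plan premium is not withheld from the employee.)
Total deductions = $284.84 + $188.00 + $126.99 + $378.30 = $978.13
Net pay = $6,349.34 − $978.13 = $5,371.21

$5,371.21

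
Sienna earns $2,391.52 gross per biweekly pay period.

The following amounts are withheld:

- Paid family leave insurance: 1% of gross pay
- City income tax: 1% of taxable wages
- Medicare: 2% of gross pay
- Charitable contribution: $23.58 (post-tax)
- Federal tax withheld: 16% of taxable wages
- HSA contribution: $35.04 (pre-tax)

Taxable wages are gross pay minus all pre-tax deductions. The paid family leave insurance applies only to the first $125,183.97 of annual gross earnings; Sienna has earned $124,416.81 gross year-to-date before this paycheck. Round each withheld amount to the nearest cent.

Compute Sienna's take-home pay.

$1,876.80

HSA contribution: $35.04
Taxable wages = $2,391.52 − $35.04 = $2,356.48
Federal tax withheld: $2,356.48 × 0.16 = $377.04
City income tax: $2,356.48 × 0.01 = $23.56
Medicare: $2,391.52 × 0.02 = $47.83
Paid family leave insurance: only $125,183.97 − $124,416.81 = $767.16 of this check is subject → $767.16 × 0.01 = $7.67
Charitable contribution: $23.58
Total deductions = $35.04 + $377.04 + $23.56 + $47.83 + $7.67 + $23.58 = $514.72
Net pay = $2,391.52 − $514.72 = $1,876.80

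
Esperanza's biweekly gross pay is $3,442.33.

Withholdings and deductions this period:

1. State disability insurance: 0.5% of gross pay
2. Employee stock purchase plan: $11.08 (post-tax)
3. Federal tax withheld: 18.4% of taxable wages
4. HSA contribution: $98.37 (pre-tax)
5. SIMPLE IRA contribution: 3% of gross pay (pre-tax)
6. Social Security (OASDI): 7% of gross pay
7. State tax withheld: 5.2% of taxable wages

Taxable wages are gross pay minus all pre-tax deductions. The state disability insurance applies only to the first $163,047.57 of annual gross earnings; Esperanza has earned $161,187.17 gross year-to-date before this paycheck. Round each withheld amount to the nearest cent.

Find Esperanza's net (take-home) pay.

SIMPLE IRA contribution: $3,442.33 × 0.03 = $103.27
HSA contribution: $98.37
Pre-tax total = $103.27 + $98.37 = $201.64
Taxable wages = $3,442.33 − $201.64 = $3,240.69
Federal tax withheld: $3,240.69 × 0.184 = $596.29
State tax withheld: $3,240.69 × 0.052 = $168.52
State disability insurance: only $163,047.57 − $161,187.17 = $1,860.40 of this check is subject → $1,860.40 × 0.005 = $9.30
Social Security (OASDI): $3,442.33 × 0.07 = $240.96
Employee stock purchase plan: $11.08
Total deductions = $103.27 + $98.37 + $596.29 + $168.52 + $9.30 + $240.96 + $11.08 = $1,227.79
Net pay = $3,442.33 − $1,227.79 = $2,214.54

$2,214.54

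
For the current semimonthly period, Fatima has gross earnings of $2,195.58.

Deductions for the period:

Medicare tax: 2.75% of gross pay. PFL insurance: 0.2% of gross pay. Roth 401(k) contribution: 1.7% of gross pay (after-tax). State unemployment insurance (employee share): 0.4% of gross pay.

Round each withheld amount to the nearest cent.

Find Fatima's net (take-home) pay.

$2,084.71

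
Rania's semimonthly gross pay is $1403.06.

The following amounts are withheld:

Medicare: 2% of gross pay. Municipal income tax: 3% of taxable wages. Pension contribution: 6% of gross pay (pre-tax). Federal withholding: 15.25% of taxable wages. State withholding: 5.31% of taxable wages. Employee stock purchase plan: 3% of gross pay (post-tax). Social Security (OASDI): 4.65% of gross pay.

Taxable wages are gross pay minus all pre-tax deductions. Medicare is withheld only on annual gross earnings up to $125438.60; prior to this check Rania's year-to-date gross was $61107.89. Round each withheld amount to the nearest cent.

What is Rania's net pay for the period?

Pension contribution: $1403.06 × 0.06 = $84.18
Taxable wages = $1403.06 − $84.18 = $1318.88
State withholding: $1318.88 × 0.0531 = $70.03
Federal withholding: $1318.88 × 0.1525 = $201.13
Municipal income tax: $1318.88 × 0.03 = $39.57
Social Security (OASDI): $1403.06 × 0.0465 = $65.24
Medicare: cap not yet reached, full $1403.06 is subject → $1403.06 × 0.02 = $28.06
Employee stock purchase plan: $1403.06 × 0.03 = $42.09
Total deductions = $84.18 + $70.03 + $201.13 + $39.57 + $65.24 + $28.06 + $42.09 = $530.30
Net pay = $1403.06 − $530.30 = $872.76

$872.76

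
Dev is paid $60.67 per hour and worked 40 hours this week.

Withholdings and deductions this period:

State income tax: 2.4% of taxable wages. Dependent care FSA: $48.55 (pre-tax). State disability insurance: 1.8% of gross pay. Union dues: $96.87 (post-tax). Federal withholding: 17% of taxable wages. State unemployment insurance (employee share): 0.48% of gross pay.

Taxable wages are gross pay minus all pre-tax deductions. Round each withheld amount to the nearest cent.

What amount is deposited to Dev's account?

Gross pay: 40 × $60.67 = $2,426.80
Dependent care FSA: $48.55
Taxable wages = $2,426.80 − $48.55 = $2,378.25
Federal withholding: $2,378.25 × 0.17 = $404.30
State income tax: $2,378.25 × 0.024 = $57.08
State unemployment insurance (employee share): $2,426.80 × 0.0048 = $11.65
State disability insurance: $2,426.80 × 0.018 = $43.68
Union dues: $96.87
Total deductions = $48.55 + $404.30 + $57.08 + $11.65 + $43.68 + $96.87 = $662.13
Net pay = $2,426.80 − $662.13 = $1,764.67

$1,764.67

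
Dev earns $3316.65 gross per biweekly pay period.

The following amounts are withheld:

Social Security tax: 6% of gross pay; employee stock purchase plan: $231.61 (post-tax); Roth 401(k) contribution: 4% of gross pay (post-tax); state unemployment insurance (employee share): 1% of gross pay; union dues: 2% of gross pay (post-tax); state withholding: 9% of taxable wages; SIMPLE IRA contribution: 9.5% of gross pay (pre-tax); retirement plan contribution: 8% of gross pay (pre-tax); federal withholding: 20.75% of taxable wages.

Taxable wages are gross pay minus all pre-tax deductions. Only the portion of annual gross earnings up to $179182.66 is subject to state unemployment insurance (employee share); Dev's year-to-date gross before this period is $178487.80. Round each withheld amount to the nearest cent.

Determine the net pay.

$1285.65

SIMPLE IRA contribution: $3316.65 × 0.095 = $315.08
Retirement plan contribution: $3316.65 × 0.08 = $265.33
Pre-tax total = $315.08 + $265.33 = $580.41
Taxable wages = $3316.65 − $580.41 = $2736.24
Federal withholding: $2736.24 × 0.2075 = $567.77
State withholding: $2736.24 × 0.09 = $246.26
Social Security tax: $3316.65 × 0.06 = $199.00
State unemployment insurance (employee share): only $179182.66 − $178487.80 = $694.86 of this check is subject → $694.86 × 0.01 = $6.95
Roth 401(k) contribution: $3316.65 × 0.04 = $132.67
Union dues: $3316.65 × 0.02 = $66.33
Employee stock purchase plan: $231.61
Total deductions = $315.08 + $265.33 + $567.77 + $246.26 + $199.00 + $6.95 + $132.67 + $66.33 + $231.61 = $2031.00
Net pay = $3316.65 − $2031.00 = $1285.65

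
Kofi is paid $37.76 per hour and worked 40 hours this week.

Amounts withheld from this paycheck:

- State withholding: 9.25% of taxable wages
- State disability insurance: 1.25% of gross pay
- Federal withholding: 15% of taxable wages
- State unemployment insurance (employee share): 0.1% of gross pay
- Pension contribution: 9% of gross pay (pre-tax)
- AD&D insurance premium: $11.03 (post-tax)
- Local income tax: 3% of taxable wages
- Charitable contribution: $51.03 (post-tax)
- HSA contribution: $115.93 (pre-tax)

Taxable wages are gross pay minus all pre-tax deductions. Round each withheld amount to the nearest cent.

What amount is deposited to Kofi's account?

$833.13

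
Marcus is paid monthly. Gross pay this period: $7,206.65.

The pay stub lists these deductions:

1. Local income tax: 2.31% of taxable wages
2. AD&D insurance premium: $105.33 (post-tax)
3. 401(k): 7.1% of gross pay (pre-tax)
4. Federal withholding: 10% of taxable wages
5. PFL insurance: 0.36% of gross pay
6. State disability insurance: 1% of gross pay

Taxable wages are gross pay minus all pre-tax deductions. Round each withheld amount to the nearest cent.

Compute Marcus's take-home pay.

401(k): $7,206.65 × 0.071 = $511.67
Taxable wages = $7,206.65 − $511.67 = $6,694.98
Local income tax: $6,694.98 × 0.0231 = $154.65
Federal withholding: $6,694.98 × 0.1 = $669.50
State disability insurance: $7,206.65 × 0.01 = $72.07
PFL insurance: $7,206.65 × 0.0036 = $25.94
AD&D insurance premium: $105.33
Total deductions = $511.67 + $154.65 + $669.50 + $72.07 + $25.94 + $105.33 = $1,539.16
Net pay = $7,206.65 − $1,539.16 = $5,667.49

$5,667.49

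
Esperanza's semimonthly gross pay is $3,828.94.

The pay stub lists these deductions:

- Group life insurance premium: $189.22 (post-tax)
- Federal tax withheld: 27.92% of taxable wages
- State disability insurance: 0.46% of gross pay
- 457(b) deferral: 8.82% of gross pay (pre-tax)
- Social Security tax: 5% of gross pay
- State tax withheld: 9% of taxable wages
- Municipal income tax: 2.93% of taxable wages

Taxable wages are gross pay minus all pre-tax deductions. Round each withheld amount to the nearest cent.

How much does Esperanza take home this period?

$1,701.70

457(b) deferral: $3,828.94 × 0.0882 = $337.71
Taxable wages = $3,828.94 − $337.71 = $3,491.23
Municipal income tax: $3,491.23 × 0.0293 = $102.29
Federal tax withheld: $3,491.23 × 0.2792 = $974.75
State tax withheld: $3,491.23 × 0.09 = $314.21
State disability insurance: $3,828.94 × 0.0046 = $17.61
Social Security tax: $3,828.94 × 0.05 = $191.45
Group life insurance premium: $189.22
Total deductions = $337.71 + $102.29 + $974.75 + $314.21 + $17.61 + $191.45 + $189.22 = $2,127.24
Net pay = $3,828.94 − $2,127.24 = $1,701.70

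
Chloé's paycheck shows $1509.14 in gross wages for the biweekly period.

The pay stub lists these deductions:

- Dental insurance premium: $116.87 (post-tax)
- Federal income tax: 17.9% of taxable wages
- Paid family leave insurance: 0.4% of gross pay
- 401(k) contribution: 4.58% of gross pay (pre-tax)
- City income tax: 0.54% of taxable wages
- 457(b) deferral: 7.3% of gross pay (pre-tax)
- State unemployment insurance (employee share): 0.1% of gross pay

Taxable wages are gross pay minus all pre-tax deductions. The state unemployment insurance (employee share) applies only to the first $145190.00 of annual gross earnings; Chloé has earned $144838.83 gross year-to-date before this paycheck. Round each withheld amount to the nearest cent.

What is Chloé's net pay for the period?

457(b) deferral: $1509.14 × 0.073 = $110.17
401(k) contribution: $1509.14 × 0.0458 = $69.12
Pre-tax total = $110.17 + $69.12 = $179.29
Taxable wages = $1509.14 − $179.29 = $1329.85
Federal income tax: $1329.85 × 0.179 = $238.04
City income tax: $1329.85 × 0.0054 = $7.18
Paid family leave insurance: $1509.14 × 0.004 = $6.04
State unemployment insurance (employee share): only $145190.00 − $144838.83 = $351.17 of this check is subject → $351.17 × 0.001 = $0.35
Dental insurance premium: $116.87
Total deductions = $110.17 + $69.12 + $238.04 + $7.18 + $6.04 + $0.35 + $116.87 = $547.77
Net pay = $1509.14 − $547.77 = $961.37

$961.37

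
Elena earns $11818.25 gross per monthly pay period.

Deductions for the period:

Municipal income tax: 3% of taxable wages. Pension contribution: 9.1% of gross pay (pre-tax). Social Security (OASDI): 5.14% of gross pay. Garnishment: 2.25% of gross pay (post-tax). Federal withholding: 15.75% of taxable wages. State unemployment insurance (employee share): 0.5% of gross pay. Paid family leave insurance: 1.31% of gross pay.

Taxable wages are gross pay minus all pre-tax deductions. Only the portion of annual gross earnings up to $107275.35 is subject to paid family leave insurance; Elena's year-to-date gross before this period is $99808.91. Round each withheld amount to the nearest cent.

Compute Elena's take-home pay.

$7698.25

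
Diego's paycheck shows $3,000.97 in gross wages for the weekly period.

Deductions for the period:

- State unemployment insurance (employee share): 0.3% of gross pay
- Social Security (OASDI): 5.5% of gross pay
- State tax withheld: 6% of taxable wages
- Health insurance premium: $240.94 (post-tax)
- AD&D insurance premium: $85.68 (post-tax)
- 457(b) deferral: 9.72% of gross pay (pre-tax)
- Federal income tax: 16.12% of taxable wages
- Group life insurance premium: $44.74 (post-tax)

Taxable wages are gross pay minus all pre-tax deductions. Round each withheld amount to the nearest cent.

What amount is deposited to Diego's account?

$1,564.57

457(b) deferral: $3,000.97 × 0.0972 = $291.69
Taxable wages = $3,000.97 − $291.69 = $2,709.28
Federal income tax: $2,709.28 × 0.1612 = $436.74
State tax withheld: $2,709.28 × 0.06 = $162.56
State unemployment insurance (employee share): $3,000.97 × 0.003 = $9.00
Social Security (OASDI): $3,000.97 × 0.055 = $165.05
AD&D insurance premium: $85.68
Health insurance premium: $240.94
Group life insurance premium: $44.74
Total deductions = $291.69 + $436.74 + $162.56 + $9.00 + $165.05 + $85.68 + $240.94 + $44.74 = $1,436.40
Net pay = $3,000.97 − $1,436.40 = $1,564.57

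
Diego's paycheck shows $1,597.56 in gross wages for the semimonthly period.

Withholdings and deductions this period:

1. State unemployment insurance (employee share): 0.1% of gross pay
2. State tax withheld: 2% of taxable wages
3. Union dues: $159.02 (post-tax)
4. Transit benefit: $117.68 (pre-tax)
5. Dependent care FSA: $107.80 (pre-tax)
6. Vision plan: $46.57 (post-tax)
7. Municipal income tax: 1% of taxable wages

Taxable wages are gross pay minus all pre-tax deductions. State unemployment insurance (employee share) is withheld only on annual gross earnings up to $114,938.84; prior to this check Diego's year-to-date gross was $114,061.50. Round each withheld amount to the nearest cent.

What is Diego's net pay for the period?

$1,124.45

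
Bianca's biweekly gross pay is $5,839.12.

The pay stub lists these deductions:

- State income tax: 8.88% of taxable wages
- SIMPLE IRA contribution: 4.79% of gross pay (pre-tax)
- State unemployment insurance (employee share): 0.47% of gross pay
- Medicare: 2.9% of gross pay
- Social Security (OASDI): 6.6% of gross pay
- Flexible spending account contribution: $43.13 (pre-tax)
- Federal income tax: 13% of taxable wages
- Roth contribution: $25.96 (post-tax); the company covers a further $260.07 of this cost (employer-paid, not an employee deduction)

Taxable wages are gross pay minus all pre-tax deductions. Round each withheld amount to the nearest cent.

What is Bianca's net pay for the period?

SIMPLE IRA contribution: $5,839.12 × 0.0479 = $279.69
Flexible spending account contribution: $43.13
Pre-tax total = $279.69 + $43.13 = $322.82
Taxable wages = $5,839.12 − $322.82 = $5,516.30
State income tax: $5,516.30 × 0.0888 = $489.85
Federal income tax: $5,516.30 × 0.13 = $717.12
Social Security (OASDI): $5,839.12 × 0.066 = $385.38
State unemployment insurance (employee share): $5,839.12 × 0.0047 = $27.44
Medicare: $5,839.12 × 0.029 = $169.33
Roth contribution: $25.96
(Employer's $260.07 toward Roth contribution is not withheld from the employee.)
Total deductions = $279.69 + $43.13 + $489.85 + $717.12 + $385.38 + $27.44 + $169.33 + $25.96 = $2,137.90
Net pay = $5,839.12 − $2,137.90 = $3,701.22

$3,701.22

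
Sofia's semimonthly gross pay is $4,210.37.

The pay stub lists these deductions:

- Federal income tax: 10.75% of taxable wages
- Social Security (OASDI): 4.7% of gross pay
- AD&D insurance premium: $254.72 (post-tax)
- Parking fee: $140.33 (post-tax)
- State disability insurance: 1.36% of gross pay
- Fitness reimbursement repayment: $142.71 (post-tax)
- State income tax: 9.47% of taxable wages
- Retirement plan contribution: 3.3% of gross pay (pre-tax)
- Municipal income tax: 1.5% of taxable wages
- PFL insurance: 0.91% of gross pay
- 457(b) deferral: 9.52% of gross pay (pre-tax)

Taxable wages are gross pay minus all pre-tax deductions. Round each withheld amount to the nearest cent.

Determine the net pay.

Retirement plan contribution: $4,210.37 × 0.033 = $138.94
457(b) deferral: $4,210.37 × 0.0952 = $400.83
Pre-tax total = $138.94 + $400.83 = $539.77
Taxable wages = $4,210.37 − $539.77 = $3,670.60
Federal income tax: $3,670.60 × 0.1075 = $394.59
State income tax: $3,670.60 × 0.0947 = $347.61
Municipal income tax: $3,670.60 × 0.015 = $55.06
Social Security (OASDI): $4,210.37 × 0.047 = $197.89
PFL insurance: $4,210.37 × 0.0091 = $38.31
State disability insurance: $4,210.37 × 0.0136 = $57.26
Fitness reimbursement repayment: $142.71
Parking fee: $140.33
AD&D insurance premium: $254.72
Total deductions = $138.94 + $400.83 + $394.59 + $347.61 + $55.06 + $197.89 + $38.31 + $57.26 + $142.71 + $140.33 + $254.72 = $2,168.25
Net pay = $4,210.37 − $2,168.25 = $2,042.12

$2,042.12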